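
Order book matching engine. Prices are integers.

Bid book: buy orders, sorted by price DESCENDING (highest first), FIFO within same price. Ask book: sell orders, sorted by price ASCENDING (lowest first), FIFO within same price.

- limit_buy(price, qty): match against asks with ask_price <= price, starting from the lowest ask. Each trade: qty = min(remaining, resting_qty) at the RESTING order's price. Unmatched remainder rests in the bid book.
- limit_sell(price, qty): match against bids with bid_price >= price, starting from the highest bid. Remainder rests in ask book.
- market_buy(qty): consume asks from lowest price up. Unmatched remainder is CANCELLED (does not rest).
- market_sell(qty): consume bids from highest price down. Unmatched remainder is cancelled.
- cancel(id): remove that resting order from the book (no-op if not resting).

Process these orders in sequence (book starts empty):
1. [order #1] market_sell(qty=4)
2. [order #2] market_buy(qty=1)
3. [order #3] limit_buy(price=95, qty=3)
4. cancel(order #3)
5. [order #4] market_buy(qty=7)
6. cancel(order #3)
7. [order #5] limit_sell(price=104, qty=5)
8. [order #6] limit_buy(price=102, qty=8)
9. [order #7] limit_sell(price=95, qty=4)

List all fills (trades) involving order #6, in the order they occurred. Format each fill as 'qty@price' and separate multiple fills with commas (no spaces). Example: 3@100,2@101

After op 1 [order #1] market_sell(qty=4): fills=none; bids=[-] asks=[-]
After op 2 [order #2] market_buy(qty=1): fills=none; bids=[-] asks=[-]
After op 3 [order #3] limit_buy(price=95, qty=3): fills=none; bids=[#3:3@95] asks=[-]
After op 4 cancel(order #3): fills=none; bids=[-] asks=[-]
After op 5 [order #4] market_buy(qty=7): fills=none; bids=[-] asks=[-]
After op 6 cancel(order #3): fills=none; bids=[-] asks=[-]
After op 7 [order #5] limit_sell(price=104, qty=5): fills=none; bids=[-] asks=[#5:5@104]
After op 8 [order #6] limit_buy(price=102, qty=8): fills=none; bids=[#6:8@102] asks=[#5:5@104]
After op 9 [order #7] limit_sell(price=95, qty=4): fills=#6x#7:4@102; bids=[#6:4@102] asks=[#5:5@104]

Answer: 4@102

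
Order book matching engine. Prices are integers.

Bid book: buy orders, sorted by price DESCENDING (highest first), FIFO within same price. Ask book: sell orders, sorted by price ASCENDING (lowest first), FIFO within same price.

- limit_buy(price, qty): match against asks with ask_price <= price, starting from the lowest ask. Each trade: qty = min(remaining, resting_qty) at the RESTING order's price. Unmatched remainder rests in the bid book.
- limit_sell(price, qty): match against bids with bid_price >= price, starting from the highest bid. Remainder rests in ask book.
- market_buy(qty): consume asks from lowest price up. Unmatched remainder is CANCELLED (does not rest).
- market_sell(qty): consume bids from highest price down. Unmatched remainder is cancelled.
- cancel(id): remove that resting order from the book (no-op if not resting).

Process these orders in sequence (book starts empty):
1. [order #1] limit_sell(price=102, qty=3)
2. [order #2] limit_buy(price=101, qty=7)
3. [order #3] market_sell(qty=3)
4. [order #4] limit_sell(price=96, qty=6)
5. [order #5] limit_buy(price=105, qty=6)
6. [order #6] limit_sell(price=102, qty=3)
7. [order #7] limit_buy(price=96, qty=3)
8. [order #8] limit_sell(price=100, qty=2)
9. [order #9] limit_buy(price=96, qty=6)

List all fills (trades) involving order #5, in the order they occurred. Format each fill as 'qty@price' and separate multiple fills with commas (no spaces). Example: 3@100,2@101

After op 1 [order #1] limit_sell(price=102, qty=3): fills=none; bids=[-] asks=[#1:3@102]
After op 2 [order #2] limit_buy(price=101, qty=7): fills=none; bids=[#2:7@101] asks=[#1:3@102]
After op 3 [order #3] market_sell(qty=3): fills=#2x#3:3@101; bids=[#2:4@101] asks=[#1:3@102]
After op 4 [order #4] limit_sell(price=96, qty=6): fills=#2x#4:4@101; bids=[-] asks=[#4:2@96 #1:3@102]
After op 5 [order #5] limit_buy(price=105, qty=6): fills=#5x#4:2@96 #5x#1:3@102; bids=[#5:1@105] asks=[-]
After op 6 [order #6] limit_sell(price=102, qty=3): fills=#5x#6:1@105; bids=[-] asks=[#6:2@102]
After op 7 [order #7] limit_buy(price=96, qty=3): fills=none; bids=[#7:3@96] asks=[#6:2@102]
After op 8 [order #8] limit_sell(price=100, qty=2): fills=none; bids=[#7:3@96] asks=[#8:2@100 #6:2@102]
After op 9 [order #9] limit_buy(price=96, qty=6): fills=none; bids=[#7:3@96 #9:6@96] asks=[#8:2@100 #6:2@102]

Answer: 2@96,3@102,1@105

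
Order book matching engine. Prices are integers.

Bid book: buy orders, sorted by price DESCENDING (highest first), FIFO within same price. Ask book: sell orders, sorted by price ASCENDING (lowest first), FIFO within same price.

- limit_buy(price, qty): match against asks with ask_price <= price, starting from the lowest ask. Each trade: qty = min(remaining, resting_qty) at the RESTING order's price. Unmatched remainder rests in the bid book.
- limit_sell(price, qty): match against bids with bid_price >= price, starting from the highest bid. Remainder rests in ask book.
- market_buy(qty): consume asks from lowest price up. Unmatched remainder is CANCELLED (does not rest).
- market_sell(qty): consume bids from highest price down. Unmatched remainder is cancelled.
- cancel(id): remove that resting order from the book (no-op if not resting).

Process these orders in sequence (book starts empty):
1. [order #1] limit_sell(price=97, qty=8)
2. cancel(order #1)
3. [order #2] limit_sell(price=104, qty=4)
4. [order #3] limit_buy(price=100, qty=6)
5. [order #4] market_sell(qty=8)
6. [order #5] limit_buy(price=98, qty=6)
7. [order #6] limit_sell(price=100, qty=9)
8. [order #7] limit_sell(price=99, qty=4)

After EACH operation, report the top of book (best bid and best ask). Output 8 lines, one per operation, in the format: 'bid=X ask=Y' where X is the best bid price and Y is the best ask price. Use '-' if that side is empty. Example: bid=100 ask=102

Answer: bid=- ask=97
bid=- ask=-
bid=- ask=104
bid=100 ask=104
bid=- ask=104
bid=98 ask=104
bid=98 ask=100
bid=98 ask=99

Derivation:
After op 1 [order #1] limit_sell(price=97, qty=8): fills=none; bids=[-] asks=[#1:8@97]
After op 2 cancel(order #1): fills=none; bids=[-] asks=[-]
After op 3 [order #2] limit_sell(price=104, qty=4): fills=none; bids=[-] asks=[#2:4@104]
After op 4 [order #3] limit_buy(price=100, qty=6): fills=none; bids=[#3:6@100] asks=[#2:4@104]
After op 5 [order #4] market_sell(qty=8): fills=#3x#4:6@100; bids=[-] asks=[#2:4@104]
After op 6 [order #5] limit_buy(price=98, qty=6): fills=none; bids=[#5:6@98] asks=[#2:4@104]
After op 7 [order #6] limit_sell(price=100, qty=9): fills=none; bids=[#5:6@98] asks=[#6:9@100 #2:4@104]
After op 8 [order #7] limit_sell(price=99, qty=4): fills=none; bids=[#5:6@98] asks=[#7:4@99 #6:9@100 #2:4@104]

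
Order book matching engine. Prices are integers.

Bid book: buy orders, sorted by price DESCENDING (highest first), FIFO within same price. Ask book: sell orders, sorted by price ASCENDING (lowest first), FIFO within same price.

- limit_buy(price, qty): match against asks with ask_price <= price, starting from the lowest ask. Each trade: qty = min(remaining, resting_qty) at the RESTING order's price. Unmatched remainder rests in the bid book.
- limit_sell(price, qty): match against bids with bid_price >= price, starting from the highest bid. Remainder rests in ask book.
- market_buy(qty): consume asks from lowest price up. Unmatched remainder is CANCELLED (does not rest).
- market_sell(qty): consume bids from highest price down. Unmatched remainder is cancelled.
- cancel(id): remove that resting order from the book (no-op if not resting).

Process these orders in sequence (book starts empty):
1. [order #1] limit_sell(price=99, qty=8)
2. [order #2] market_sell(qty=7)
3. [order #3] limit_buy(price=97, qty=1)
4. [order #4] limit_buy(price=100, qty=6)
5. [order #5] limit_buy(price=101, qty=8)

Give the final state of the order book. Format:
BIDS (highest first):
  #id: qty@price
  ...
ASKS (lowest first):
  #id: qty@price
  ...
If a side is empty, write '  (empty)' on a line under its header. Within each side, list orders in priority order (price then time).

Answer: BIDS (highest first):
  #5: 6@101
  #3: 1@97
ASKS (lowest first):
  (empty)

Derivation:
After op 1 [order #1] limit_sell(price=99, qty=8): fills=none; bids=[-] asks=[#1:8@99]
After op 2 [order #2] market_sell(qty=7): fills=none; bids=[-] asks=[#1:8@99]
After op 3 [order #3] limit_buy(price=97, qty=1): fills=none; bids=[#3:1@97] asks=[#1:8@99]
After op 4 [order #4] limit_buy(price=100, qty=6): fills=#4x#1:6@99; bids=[#3:1@97] asks=[#1:2@99]
After op 5 [order #5] limit_buy(price=101, qty=8): fills=#5x#1:2@99; bids=[#5:6@101 #3:1@97] asks=[-]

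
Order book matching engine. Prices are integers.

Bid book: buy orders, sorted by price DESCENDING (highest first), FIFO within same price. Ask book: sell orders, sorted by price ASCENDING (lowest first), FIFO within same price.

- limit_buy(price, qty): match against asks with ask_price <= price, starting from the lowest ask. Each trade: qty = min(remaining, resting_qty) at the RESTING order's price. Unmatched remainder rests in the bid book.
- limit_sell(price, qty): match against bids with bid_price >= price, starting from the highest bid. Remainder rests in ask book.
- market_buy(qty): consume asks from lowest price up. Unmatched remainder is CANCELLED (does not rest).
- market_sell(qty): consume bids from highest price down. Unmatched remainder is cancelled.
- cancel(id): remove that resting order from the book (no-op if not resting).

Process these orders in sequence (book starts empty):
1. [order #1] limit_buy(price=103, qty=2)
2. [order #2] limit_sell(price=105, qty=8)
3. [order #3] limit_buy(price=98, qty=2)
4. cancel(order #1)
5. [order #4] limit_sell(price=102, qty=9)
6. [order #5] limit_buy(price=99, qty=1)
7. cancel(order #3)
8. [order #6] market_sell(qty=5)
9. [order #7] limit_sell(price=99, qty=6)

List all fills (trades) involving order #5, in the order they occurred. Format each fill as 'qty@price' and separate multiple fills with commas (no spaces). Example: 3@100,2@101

After op 1 [order #1] limit_buy(price=103, qty=2): fills=none; bids=[#1:2@103] asks=[-]
After op 2 [order #2] limit_sell(price=105, qty=8): fills=none; bids=[#1:2@103] asks=[#2:8@105]
After op 3 [order #3] limit_buy(price=98, qty=2): fills=none; bids=[#1:2@103 #3:2@98] asks=[#2:8@105]
After op 4 cancel(order #1): fills=none; bids=[#3:2@98] asks=[#2:8@105]
After op 5 [order #4] limit_sell(price=102, qty=9): fills=none; bids=[#3:2@98] asks=[#4:9@102 #2:8@105]
After op 6 [order #5] limit_buy(price=99, qty=1): fills=none; bids=[#5:1@99 #3:2@98] asks=[#4:9@102 #2:8@105]
After op 7 cancel(order #3): fills=none; bids=[#5:1@99] asks=[#4:9@102 #2:8@105]
After op 8 [order #6] market_sell(qty=5): fills=#5x#6:1@99; bids=[-] asks=[#4:9@102 #2:8@105]
After op 9 [order #7] limit_sell(price=99, qty=6): fills=none; bids=[-] asks=[#7:6@99 #4:9@102 #2:8@105]

Answer: 1@99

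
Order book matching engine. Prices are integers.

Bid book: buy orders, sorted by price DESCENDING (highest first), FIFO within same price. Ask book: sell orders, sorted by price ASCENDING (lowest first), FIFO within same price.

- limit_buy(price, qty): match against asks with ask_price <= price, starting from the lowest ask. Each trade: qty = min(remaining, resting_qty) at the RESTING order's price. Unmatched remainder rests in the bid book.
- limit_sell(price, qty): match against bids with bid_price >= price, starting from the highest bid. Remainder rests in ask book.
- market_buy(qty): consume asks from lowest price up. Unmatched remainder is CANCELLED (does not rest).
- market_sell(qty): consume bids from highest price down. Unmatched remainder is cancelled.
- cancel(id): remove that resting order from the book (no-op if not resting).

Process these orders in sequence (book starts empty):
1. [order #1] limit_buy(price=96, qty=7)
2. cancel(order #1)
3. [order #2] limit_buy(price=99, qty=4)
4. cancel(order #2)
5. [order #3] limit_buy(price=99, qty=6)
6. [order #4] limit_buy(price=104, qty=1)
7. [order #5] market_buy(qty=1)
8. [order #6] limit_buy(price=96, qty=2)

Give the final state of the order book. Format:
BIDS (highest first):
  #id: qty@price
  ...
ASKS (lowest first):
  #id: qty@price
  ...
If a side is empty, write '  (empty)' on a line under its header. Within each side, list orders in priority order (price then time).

After op 1 [order #1] limit_buy(price=96, qty=7): fills=none; bids=[#1:7@96] asks=[-]
After op 2 cancel(order #1): fills=none; bids=[-] asks=[-]
After op 3 [order #2] limit_buy(price=99, qty=4): fills=none; bids=[#2:4@99] asks=[-]
After op 4 cancel(order #2): fills=none; bids=[-] asks=[-]
After op 5 [order #3] limit_buy(price=99, qty=6): fills=none; bids=[#3:6@99] asks=[-]
After op 6 [order #4] limit_buy(price=104, qty=1): fills=none; bids=[#4:1@104 #3:6@99] asks=[-]
After op 7 [order #5] market_buy(qty=1): fills=none; bids=[#4:1@104 #3:6@99] asks=[-]
After op 8 [order #6] limit_buy(price=96, qty=2): fills=none; bids=[#4:1@104 #3:6@99 #6:2@96] asks=[-]

Answer: BIDS (highest first):
  #4: 1@104
  #3: 6@99
  #6: 2@96
ASKS (lowest first):
  (empty)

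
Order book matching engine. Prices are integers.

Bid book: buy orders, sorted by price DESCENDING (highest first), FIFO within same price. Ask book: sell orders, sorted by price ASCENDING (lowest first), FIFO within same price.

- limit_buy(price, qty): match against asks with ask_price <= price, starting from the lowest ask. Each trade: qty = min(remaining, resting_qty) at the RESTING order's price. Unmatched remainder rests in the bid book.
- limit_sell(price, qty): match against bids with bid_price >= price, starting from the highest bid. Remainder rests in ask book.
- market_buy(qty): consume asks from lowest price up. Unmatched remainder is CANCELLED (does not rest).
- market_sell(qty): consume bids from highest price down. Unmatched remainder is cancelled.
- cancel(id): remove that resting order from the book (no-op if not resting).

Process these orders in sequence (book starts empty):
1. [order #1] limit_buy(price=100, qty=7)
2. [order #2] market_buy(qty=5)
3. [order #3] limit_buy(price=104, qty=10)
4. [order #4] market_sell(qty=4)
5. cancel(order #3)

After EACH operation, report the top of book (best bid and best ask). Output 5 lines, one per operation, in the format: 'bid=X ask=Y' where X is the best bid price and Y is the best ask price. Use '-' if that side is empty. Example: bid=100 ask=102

Answer: bid=100 ask=-
bid=100 ask=-
bid=104 ask=-
bid=104 ask=-
bid=100 ask=-

Derivation:
After op 1 [order #1] limit_buy(price=100, qty=7): fills=none; bids=[#1:7@100] asks=[-]
After op 2 [order #2] market_buy(qty=5): fills=none; bids=[#1:7@100] asks=[-]
After op 3 [order #3] limit_buy(price=104, qty=10): fills=none; bids=[#3:10@104 #1:7@100] asks=[-]
After op 4 [order #4] market_sell(qty=4): fills=#3x#4:4@104; bids=[#3:6@104 #1:7@100] asks=[-]
After op 5 cancel(order #3): fills=none; bids=[#1:7@100] asks=[-]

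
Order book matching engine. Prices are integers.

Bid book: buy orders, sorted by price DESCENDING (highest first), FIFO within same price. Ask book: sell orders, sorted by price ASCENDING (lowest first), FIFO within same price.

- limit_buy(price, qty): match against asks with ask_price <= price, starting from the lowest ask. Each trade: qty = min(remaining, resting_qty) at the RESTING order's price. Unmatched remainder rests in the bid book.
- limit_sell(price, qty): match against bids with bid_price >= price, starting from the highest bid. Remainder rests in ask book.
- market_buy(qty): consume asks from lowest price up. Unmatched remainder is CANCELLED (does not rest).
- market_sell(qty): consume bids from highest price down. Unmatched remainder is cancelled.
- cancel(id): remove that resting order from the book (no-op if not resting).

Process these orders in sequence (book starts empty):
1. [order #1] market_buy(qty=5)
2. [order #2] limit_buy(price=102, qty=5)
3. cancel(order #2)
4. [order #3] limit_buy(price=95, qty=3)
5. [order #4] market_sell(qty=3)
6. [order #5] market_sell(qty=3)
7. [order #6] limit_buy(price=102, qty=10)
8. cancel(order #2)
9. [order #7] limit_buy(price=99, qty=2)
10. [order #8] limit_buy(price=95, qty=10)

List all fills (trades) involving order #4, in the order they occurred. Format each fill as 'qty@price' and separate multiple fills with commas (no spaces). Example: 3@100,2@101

Answer: 3@95

Derivation:
After op 1 [order #1] market_buy(qty=5): fills=none; bids=[-] asks=[-]
After op 2 [order #2] limit_buy(price=102, qty=5): fills=none; bids=[#2:5@102] asks=[-]
After op 3 cancel(order #2): fills=none; bids=[-] asks=[-]
After op 4 [order #3] limit_buy(price=95, qty=3): fills=none; bids=[#3:3@95] asks=[-]
After op 5 [order #4] market_sell(qty=3): fills=#3x#4:3@95; bids=[-] asks=[-]
After op 6 [order #5] market_sell(qty=3): fills=none; bids=[-] asks=[-]
After op 7 [order #6] limit_buy(price=102, qty=10): fills=none; bids=[#6:10@102] asks=[-]
After op 8 cancel(order #2): fills=none; bids=[#6:10@102] asks=[-]
After op 9 [order #7] limit_buy(price=99, qty=2): fills=none; bids=[#6:10@102 #7:2@99] asks=[-]
After op 10 [order #8] limit_buy(price=95, qty=10): fills=none; bids=[#6:10@102 #7:2@99 #8:10@95] asks=[-]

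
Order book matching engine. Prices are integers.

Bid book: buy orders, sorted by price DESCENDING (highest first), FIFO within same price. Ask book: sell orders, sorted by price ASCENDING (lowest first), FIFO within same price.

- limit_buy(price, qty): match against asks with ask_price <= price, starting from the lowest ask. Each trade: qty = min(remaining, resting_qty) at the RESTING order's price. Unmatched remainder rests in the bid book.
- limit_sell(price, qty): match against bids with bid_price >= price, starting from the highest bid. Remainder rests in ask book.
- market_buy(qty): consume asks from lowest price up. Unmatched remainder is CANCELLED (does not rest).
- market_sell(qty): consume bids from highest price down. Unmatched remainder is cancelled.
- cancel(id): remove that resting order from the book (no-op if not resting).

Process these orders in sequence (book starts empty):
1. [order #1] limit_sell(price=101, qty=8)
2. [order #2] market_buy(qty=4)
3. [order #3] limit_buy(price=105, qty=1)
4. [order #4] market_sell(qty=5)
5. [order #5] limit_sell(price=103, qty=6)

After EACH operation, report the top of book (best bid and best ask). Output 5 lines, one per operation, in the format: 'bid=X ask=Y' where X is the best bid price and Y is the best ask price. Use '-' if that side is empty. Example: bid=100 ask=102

Answer: bid=- ask=101
bid=- ask=101
bid=- ask=101
bid=- ask=101
bid=- ask=101

Derivation:
After op 1 [order #1] limit_sell(price=101, qty=8): fills=none; bids=[-] asks=[#1:8@101]
After op 2 [order #2] market_buy(qty=4): fills=#2x#1:4@101; bids=[-] asks=[#1:4@101]
After op 3 [order #3] limit_buy(price=105, qty=1): fills=#3x#1:1@101; bids=[-] asks=[#1:3@101]
After op 4 [order #4] market_sell(qty=5): fills=none; bids=[-] asks=[#1:3@101]
After op 5 [order #5] limit_sell(price=103, qty=6): fills=none; bids=[-] asks=[#1:3@101 #5:6@103]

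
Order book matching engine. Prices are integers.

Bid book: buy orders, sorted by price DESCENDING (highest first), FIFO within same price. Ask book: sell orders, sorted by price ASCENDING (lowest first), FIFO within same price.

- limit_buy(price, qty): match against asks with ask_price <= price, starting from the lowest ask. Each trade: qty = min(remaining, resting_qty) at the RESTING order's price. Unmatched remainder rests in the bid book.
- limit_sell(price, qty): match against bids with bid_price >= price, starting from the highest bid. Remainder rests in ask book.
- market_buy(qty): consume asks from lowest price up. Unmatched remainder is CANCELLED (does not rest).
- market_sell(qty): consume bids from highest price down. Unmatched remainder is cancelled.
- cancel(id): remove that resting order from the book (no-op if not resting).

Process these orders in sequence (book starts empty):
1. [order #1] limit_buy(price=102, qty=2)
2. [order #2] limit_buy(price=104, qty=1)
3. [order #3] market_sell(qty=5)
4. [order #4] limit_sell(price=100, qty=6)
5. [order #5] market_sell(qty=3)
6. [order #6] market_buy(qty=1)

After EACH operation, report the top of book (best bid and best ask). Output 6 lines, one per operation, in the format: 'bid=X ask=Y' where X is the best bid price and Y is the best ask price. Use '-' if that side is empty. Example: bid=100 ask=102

Answer: bid=102 ask=-
bid=104 ask=-
bid=- ask=-
bid=- ask=100
bid=- ask=100
bid=- ask=100

Derivation:
After op 1 [order #1] limit_buy(price=102, qty=2): fills=none; bids=[#1:2@102] asks=[-]
After op 2 [order #2] limit_buy(price=104, qty=1): fills=none; bids=[#2:1@104 #1:2@102] asks=[-]
After op 3 [order #3] market_sell(qty=5): fills=#2x#3:1@104 #1x#3:2@102; bids=[-] asks=[-]
After op 4 [order #4] limit_sell(price=100, qty=6): fills=none; bids=[-] asks=[#4:6@100]
After op 5 [order #5] market_sell(qty=3): fills=none; bids=[-] asks=[#4:6@100]
After op 6 [order #6] market_buy(qty=1): fills=#6x#4:1@100; bids=[-] asks=[#4:5@100]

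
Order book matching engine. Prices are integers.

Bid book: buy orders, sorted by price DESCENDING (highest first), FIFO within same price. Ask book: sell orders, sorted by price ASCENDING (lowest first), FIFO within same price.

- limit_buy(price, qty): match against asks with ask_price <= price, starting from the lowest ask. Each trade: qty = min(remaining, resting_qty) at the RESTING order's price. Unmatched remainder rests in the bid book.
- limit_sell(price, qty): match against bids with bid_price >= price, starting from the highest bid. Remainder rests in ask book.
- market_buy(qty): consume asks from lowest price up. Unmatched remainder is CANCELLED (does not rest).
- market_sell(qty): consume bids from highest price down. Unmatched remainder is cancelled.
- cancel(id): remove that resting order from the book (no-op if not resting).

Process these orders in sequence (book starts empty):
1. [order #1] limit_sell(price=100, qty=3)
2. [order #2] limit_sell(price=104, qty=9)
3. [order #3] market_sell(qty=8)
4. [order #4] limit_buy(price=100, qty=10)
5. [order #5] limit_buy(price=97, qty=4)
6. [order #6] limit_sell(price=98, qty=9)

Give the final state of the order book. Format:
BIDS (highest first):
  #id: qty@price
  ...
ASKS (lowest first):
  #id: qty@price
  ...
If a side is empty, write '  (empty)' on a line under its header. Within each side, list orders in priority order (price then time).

After op 1 [order #1] limit_sell(price=100, qty=3): fills=none; bids=[-] asks=[#1:3@100]
After op 2 [order #2] limit_sell(price=104, qty=9): fills=none; bids=[-] asks=[#1:3@100 #2:9@104]
After op 3 [order #3] market_sell(qty=8): fills=none; bids=[-] asks=[#1:3@100 #2:9@104]
After op 4 [order #4] limit_buy(price=100, qty=10): fills=#4x#1:3@100; bids=[#4:7@100] asks=[#2:9@104]
After op 5 [order #5] limit_buy(price=97, qty=4): fills=none; bids=[#4:7@100 #5:4@97] asks=[#2:9@104]
After op 6 [order #6] limit_sell(price=98, qty=9): fills=#4x#6:7@100; bids=[#5:4@97] asks=[#6:2@98 #2:9@104]

Answer: BIDS (highest first):
  #5: 4@97
ASKS (lowest first):
  #6: 2@98
  #2: 9@104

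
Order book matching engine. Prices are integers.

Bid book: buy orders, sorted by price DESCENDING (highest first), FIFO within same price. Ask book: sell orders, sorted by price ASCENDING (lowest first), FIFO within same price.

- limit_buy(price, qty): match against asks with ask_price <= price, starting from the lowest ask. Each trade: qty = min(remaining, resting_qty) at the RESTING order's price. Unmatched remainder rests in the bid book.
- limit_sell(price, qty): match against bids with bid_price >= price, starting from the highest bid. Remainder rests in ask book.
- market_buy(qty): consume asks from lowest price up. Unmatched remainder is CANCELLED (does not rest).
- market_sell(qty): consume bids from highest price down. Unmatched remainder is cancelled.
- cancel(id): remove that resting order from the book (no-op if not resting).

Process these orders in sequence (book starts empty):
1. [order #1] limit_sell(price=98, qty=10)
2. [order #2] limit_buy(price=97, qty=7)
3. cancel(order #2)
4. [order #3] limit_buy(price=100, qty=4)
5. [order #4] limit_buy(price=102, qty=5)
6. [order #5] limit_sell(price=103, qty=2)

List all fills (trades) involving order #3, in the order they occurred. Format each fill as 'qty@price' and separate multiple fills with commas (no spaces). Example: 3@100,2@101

After op 1 [order #1] limit_sell(price=98, qty=10): fills=none; bids=[-] asks=[#1:10@98]
After op 2 [order #2] limit_buy(price=97, qty=7): fills=none; bids=[#2:7@97] asks=[#1:10@98]
After op 3 cancel(order #2): fills=none; bids=[-] asks=[#1:10@98]
After op 4 [order #3] limit_buy(price=100, qty=4): fills=#3x#1:4@98; bids=[-] asks=[#1:6@98]
After op 5 [order #4] limit_buy(price=102, qty=5): fills=#4x#1:5@98; bids=[-] asks=[#1:1@98]
After op 6 [order #5] limit_sell(price=103, qty=2): fills=none; bids=[-] asks=[#1:1@98 #5:2@103]

Answer: 4@98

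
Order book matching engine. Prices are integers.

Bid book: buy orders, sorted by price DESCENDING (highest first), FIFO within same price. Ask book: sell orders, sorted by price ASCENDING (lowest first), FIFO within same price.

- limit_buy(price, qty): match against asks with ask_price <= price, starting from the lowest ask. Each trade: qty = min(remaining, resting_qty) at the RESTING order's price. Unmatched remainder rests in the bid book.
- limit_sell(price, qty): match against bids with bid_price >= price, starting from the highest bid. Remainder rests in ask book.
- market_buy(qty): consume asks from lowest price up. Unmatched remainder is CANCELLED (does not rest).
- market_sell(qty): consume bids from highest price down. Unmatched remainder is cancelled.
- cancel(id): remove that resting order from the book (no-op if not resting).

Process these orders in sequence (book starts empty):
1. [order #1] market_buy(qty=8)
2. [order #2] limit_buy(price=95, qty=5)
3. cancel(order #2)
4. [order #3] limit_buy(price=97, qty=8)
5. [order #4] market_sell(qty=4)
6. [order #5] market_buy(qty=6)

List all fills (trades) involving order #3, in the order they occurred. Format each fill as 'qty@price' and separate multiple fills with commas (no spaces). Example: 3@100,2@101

After op 1 [order #1] market_buy(qty=8): fills=none; bids=[-] asks=[-]
After op 2 [order #2] limit_buy(price=95, qty=5): fills=none; bids=[#2:5@95] asks=[-]
After op 3 cancel(order #2): fills=none; bids=[-] asks=[-]
After op 4 [order #3] limit_buy(price=97, qty=8): fills=none; bids=[#3:8@97] asks=[-]
After op 5 [order #4] market_sell(qty=4): fills=#3x#4:4@97; bids=[#3:4@97] asks=[-]
After op 6 [order #5] market_buy(qty=6): fills=none; bids=[#3:4@97] asks=[-]

Answer: 4@97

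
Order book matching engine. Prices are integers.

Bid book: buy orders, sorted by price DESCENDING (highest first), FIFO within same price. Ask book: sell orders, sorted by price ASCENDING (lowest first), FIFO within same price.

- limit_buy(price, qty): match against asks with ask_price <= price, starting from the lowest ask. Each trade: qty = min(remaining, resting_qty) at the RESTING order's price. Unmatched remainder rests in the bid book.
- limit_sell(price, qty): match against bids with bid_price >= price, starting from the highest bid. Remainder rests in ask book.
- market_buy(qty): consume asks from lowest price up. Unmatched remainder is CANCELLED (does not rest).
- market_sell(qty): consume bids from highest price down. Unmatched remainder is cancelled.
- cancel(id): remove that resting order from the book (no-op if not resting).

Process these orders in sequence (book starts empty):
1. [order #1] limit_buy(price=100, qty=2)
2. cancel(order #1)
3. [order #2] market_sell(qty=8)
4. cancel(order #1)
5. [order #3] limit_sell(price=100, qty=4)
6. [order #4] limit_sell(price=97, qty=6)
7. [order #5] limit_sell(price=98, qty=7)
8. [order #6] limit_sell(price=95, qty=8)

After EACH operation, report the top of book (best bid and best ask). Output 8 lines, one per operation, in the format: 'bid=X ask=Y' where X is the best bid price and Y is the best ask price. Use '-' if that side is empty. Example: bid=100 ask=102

Answer: bid=100 ask=-
bid=- ask=-
bid=- ask=-
bid=- ask=-
bid=- ask=100
bid=- ask=97
bid=- ask=97
bid=- ask=95

Derivation:
After op 1 [order #1] limit_buy(price=100, qty=2): fills=none; bids=[#1:2@100] asks=[-]
After op 2 cancel(order #1): fills=none; bids=[-] asks=[-]
After op 3 [order #2] market_sell(qty=8): fills=none; bids=[-] asks=[-]
After op 4 cancel(order #1): fills=none; bids=[-] asks=[-]
After op 5 [order #3] limit_sell(price=100, qty=4): fills=none; bids=[-] asks=[#3:4@100]
After op 6 [order #4] limit_sell(price=97, qty=6): fills=none; bids=[-] asks=[#4:6@97 #3:4@100]
After op 7 [order #5] limit_sell(price=98, qty=7): fills=none; bids=[-] asks=[#4:6@97 #5:7@98 #3:4@100]
After op 8 [order #6] limit_sell(price=95, qty=8): fills=none; bids=[-] asks=[#6:8@95 #4:6@97 #5:7@98 #3:4@100]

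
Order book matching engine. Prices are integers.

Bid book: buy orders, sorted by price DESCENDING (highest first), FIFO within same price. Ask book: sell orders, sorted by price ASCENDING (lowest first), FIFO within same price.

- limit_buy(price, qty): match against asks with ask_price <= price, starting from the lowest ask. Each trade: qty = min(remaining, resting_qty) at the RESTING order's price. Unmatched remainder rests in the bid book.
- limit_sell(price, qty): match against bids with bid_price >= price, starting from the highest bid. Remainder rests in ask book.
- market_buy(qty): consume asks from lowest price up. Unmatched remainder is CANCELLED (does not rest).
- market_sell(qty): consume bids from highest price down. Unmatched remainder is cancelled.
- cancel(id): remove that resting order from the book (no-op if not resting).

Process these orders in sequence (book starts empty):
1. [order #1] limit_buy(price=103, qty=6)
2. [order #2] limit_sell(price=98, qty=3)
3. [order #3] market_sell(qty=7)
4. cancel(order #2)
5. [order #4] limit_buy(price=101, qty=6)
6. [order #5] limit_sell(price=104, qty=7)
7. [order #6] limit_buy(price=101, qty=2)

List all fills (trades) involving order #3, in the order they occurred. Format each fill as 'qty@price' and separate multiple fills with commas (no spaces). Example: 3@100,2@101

After op 1 [order #1] limit_buy(price=103, qty=6): fills=none; bids=[#1:6@103] asks=[-]
After op 2 [order #2] limit_sell(price=98, qty=3): fills=#1x#2:3@103; bids=[#1:3@103] asks=[-]
After op 3 [order #3] market_sell(qty=7): fills=#1x#3:3@103; bids=[-] asks=[-]
After op 4 cancel(order #2): fills=none; bids=[-] asks=[-]
After op 5 [order #4] limit_buy(price=101, qty=6): fills=none; bids=[#4:6@101] asks=[-]
After op 6 [order #5] limit_sell(price=104, qty=7): fills=none; bids=[#4:6@101] asks=[#5:7@104]
After op 7 [order #6] limit_buy(price=101, qty=2): fills=none; bids=[#4:6@101 #6:2@101] asks=[#5:7@104]

Answer: 3@103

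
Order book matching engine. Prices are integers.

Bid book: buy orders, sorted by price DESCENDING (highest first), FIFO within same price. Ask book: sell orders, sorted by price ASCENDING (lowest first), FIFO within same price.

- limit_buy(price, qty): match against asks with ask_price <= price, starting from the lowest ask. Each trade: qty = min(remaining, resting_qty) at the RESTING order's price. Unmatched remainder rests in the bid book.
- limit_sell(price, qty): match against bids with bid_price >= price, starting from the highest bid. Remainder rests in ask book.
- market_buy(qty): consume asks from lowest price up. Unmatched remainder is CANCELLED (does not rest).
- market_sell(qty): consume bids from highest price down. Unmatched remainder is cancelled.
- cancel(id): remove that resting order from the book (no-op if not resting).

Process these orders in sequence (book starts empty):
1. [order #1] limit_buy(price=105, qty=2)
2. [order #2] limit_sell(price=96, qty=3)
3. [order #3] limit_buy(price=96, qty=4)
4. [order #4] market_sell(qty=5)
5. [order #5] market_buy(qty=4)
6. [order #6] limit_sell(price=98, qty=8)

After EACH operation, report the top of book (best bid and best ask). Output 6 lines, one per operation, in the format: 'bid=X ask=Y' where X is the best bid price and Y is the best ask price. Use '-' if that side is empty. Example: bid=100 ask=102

Answer: bid=105 ask=-
bid=- ask=96
bid=96 ask=-
bid=- ask=-
bid=- ask=-
bid=- ask=98

Derivation:
After op 1 [order #1] limit_buy(price=105, qty=2): fills=none; bids=[#1:2@105] asks=[-]
After op 2 [order #2] limit_sell(price=96, qty=3): fills=#1x#2:2@105; bids=[-] asks=[#2:1@96]
After op 3 [order #3] limit_buy(price=96, qty=4): fills=#3x#2:1@96; bids=[#3:3@96] asks=[-]
After op 4 [order #4] market_sell(qty=5): fills=#3x#4:3@96; bids=[-] asks=[-]
After op 5 [order #5] market_buy(qty=4): fills=none; bids=[-] asks=[-]
After op 6 [order #6] limit_sell(price=98, qty=8): fills=none; bids=[-] asks=[#6:8@98]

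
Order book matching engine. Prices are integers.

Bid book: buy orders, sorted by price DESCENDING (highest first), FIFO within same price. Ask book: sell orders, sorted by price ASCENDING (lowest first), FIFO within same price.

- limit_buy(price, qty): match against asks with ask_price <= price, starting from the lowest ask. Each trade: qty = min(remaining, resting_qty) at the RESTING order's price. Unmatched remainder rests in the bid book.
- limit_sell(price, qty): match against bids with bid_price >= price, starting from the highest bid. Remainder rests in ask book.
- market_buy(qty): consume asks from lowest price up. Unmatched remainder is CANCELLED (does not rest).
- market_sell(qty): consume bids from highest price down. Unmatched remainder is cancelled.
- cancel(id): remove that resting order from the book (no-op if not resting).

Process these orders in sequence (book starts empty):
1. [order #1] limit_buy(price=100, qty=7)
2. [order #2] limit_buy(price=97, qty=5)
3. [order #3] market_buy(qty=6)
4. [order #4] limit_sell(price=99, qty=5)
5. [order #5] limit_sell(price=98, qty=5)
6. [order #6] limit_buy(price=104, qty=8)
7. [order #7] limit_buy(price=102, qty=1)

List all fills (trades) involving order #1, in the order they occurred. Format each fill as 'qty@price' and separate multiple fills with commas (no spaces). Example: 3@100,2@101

After op 1 [order #1] limit_buy(price=100, qty=7): fills=none; bids=[#1:7@100] asks=[-]
After op 2 [order #2] limit_buy(price=97, qty=5): fills=none; bids=[#1:7@100 #2:5@97] asks=[-]
After op 3 [order #3] market_buy(qty=6): fills=none; bids=[#1:7@100 #2:5@97] asks=[-]
After op 4 [order #4] limit_sell(price=99, qty=5): fills=#1x#4:5@100; bids=[#1:2@100 #2:5@97] asks=[-]
After op 5 [order #5] limit_sell(price=98, qty=5): fills=#1x#5:2@100; bids=[#2:5@97] asks=[#5:3@98]
After op 6 [order #6] limit_buy(price=104, qty=8): fills=#6x#5:3@98; bids=[#6:5@104 #2:5@97] asks=[-]
After op 7 [order #7] limit_buy(price=102, qty=1): fills=none; bids=[#6:5@104 #7:1@102 #2:5@97] asks=[-]

Answer: 5@100,2@100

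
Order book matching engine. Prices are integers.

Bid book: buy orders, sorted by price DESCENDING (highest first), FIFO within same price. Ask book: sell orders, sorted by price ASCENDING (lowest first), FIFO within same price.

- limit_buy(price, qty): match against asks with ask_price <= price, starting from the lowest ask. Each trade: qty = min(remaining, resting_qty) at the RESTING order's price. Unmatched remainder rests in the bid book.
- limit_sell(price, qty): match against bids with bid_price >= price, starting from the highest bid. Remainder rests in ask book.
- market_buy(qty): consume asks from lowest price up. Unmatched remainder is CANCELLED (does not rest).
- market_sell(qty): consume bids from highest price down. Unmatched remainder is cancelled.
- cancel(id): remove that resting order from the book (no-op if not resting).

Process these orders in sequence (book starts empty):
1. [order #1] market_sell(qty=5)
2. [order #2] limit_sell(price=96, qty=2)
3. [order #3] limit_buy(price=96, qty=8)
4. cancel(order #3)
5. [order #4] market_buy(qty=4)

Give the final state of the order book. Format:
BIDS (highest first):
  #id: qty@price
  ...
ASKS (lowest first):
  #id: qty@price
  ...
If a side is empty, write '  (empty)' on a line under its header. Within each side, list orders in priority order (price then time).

After op 1 [order #1] market_sell(qty=5): fills=none; bids=[-] asks=[-]
After op 2 [order #2] limit_sell(price=96, qty=2): fills=none; bids=[-] asks=[#2:2@96]
After op 3 [order #3] limit_buy(price=96, qty=8): fills=#3x#2:2@96; bids=[#3:6@96] asks=[-]
After op 4 cancel(order #3): fills=none; bids=[-] asks=[-]
After op 5 [order #4] market_buy(qty=4): fills=none; bids=[-] asks=[-]

Answer: BIDS (highest first):
  (empty)
ASKS (lowest first):
  (empty)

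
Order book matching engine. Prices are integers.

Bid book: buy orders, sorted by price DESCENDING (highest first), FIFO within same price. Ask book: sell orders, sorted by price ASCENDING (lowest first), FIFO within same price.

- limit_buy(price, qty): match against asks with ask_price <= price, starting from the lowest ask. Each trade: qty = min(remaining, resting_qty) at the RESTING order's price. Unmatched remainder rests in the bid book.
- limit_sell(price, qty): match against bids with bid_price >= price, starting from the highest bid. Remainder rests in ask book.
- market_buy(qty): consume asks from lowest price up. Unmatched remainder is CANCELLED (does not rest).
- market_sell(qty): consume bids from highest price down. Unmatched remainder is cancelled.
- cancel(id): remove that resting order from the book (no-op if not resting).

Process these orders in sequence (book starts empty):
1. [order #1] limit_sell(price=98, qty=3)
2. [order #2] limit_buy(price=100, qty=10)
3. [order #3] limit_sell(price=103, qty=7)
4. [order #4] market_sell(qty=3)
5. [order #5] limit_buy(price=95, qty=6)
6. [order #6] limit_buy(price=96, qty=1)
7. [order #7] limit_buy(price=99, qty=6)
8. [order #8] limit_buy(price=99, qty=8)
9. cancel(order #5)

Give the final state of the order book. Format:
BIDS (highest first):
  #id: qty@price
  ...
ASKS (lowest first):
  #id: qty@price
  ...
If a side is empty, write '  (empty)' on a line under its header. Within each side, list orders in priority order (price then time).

Answer: BIDS (highest first):
  #2: 4@100
  #7: 6@99
  #8: 8@99
  #6: 1@96
ASKS (lowest first):
  #3: 7@103

Derivation:
After op 1 [order #1] limit_sell(price=98, qty=3): fills=none; bids=[-] asks=[#1:3@98]
After op 2 [order #2] limit_buy(price=100, qty=10): fills=#2x#1:3@98; bids=[#2:7@100] asks=[-]
After op 3 [order #3] limit_sell(price=103, qty=7): fills=none; bids=[#2:7@100] asks=[#3:7@103]
After op 4 [order #4] market_sell(qty=3): fills=#2x#4:3@100; bids=[#2:4@100] asks=[#3:7@103]
After op 5 [order #5] limit_buy(price=95, qty=6): fills=none; bids=[#2:4@100 #5:6@95] asks=[#3:7@103]
After op 6 [order #6] limit_buy(price=96, qty=1): fills=none; bids=[#2:4@100 #6:1@96 #5:6@95] asks=[#3:7@103]
After op 7 [order #7] limit_buy(price=99, qty=6): fills=none; bids=[#2:4@100 #7:6@99 #6:1@96 #5:6@95] asks=[#3:7@103]
After op 8 [order #8] limit_buy(price=99, qty=8): fills=none; bids=[#2:4@100 #7:6@99 #8:8@99 #6:1@96 #5:6@95] asks=[#3:7@103]
After op 9 cancel(order #5): fills=none; bids=[#2:4@100 #7:6@99 #8:8@99 #6:1@96] asks=[#3:7@103]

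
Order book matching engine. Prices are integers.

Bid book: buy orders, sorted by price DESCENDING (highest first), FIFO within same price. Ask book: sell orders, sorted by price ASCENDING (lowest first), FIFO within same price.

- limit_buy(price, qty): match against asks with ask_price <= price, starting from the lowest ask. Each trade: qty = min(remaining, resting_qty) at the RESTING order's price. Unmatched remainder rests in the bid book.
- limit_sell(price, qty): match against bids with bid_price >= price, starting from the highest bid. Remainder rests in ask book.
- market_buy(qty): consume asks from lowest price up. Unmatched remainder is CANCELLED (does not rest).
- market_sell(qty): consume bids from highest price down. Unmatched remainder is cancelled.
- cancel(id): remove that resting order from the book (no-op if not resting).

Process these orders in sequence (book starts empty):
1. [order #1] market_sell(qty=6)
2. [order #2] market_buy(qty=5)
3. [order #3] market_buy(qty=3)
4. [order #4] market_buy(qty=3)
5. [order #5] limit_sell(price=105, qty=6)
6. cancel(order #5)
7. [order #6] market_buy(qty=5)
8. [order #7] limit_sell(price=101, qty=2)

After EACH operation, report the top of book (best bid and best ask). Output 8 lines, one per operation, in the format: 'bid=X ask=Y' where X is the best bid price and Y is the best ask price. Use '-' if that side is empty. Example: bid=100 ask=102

Answer: bid=- ask=-
bid=- ask=-
bid=- ask=-
bid=- ask=-
bid=- ask=105
bid=- ask=-
bid=- ask=-
bid=- ask=101

Derivation:
After op 1 [order #1] market_sell(qty=6): fills=none; bids=[-] asks=[-]
After op 2 [order #2] market_buy(qty=5): fills=none; bids=[-] asks=[-]
After op 3 [order #3] market_buy(qty=3): fills=none; bids=[-] asks=[-]
After op 4 [order #4] market_buy(qty=3): fills=none; bids=[-] asks=[-]
After op 5 [order #5] limit_sell(price=105, qty=6): fills=none; bids=[-] asks=[#5:6@105]
After op 6 cancel(order #5): fills=none; bids=[-] asks=[-]
After op 7 [order #6] market_buy(qty=5): fills=none; bids=[-] asks=[-]
After op 8 [order #7] limit_sell(price=101, qty=2): fills=none; bids=[-] asks=[#7:2@101]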